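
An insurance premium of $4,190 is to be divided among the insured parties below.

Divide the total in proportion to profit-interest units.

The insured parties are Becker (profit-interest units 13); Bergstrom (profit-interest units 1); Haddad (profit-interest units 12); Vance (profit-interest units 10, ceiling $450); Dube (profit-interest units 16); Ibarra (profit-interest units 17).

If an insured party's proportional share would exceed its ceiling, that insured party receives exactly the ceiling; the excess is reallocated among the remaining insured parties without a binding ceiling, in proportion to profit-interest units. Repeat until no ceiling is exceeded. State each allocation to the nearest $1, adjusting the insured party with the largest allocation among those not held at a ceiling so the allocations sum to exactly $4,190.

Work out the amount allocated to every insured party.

Becker: $824; Bergstrom: $63; Haddad: $761; Vance: $450; Dube: $1,014; Ibarra: $1,078

Total profit-interest units = 69.
Proportional shares (ignoring caps): Becker 789.42; Bergstrom 60.72; Haddad 728.70; Vance 607.25; Dube 971.59; Ibarra 1,032.32.
Cap binds for Vance ($450); residual $3,740 reallocated over remaining profit-interest units 59.
Shares after redistribution: Becker 824.07 → $824; Bergstrom 63.39 → $63; Haddad 760.68 → $761; Dube 1,014.24 → $1,014; Ibarra 1,077.63 → $1,078.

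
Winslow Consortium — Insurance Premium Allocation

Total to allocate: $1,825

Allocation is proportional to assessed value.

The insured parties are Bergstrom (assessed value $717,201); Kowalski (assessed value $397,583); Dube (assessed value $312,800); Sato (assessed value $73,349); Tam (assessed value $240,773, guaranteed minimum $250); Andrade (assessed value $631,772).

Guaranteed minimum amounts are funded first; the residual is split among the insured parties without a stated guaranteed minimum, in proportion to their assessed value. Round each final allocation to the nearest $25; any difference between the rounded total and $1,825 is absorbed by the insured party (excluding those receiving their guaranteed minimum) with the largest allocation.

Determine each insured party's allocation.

Minimums first: Tam $250. Residual $1,575.
Residual split over remaining assessed value 2,132,705: Bergstrom 529.65 → $525; Kowalski 293.61 → $300; Dube 231.00 → $225; Sato 54.17 → $50; Andrade 466.56 → $475.

Bergstrom: $525; Kowalski: $300; Dube: $225; Sato: $50; Tam: $250; Andrade: $475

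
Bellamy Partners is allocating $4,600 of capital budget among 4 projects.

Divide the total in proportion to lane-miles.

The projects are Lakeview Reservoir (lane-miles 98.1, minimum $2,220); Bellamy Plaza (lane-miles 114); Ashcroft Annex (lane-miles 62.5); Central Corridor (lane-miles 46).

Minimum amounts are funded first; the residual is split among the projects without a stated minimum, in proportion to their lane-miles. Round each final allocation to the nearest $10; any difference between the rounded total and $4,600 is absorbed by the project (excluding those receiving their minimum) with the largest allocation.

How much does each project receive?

Lakeview Reservoir: $2,220; Bellamy Plaza: $1,220; Ashcroft Annex: $670; Central Corridor: $490

Fund the minimums — Lakeview Reservoir $2,220. Balance $2,380.
Balance split over remaining lane-miles 222.5: Bellamy Plaza 1,219.42 → $1,220; Ashcroft Annex 668.54 → $670; Central Corridor 492.04 → $490.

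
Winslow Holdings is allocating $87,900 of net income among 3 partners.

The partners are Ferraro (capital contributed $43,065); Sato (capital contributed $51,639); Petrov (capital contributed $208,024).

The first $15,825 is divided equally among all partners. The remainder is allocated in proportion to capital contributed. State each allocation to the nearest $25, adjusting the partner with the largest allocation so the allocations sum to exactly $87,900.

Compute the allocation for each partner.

Ferraro: $15,525 | Sato: $17,575 | Petrov: $54,800

Equal tier: $15,825 ÷ 3 = $5,275 apiece.
Remainder $72,075 by capital contributed (total 302,728): Ferraro 10,253.13 → $10,250; Sato 12,294.47 → $12,300; Petrov 49,527.40 → $49,525.
Totals: Ferraro $5,275 + $10,250 = $15,525; Sato $5,275 + $12,300 = $17,575; Petrov $5,275 + $49,525 = $54,800.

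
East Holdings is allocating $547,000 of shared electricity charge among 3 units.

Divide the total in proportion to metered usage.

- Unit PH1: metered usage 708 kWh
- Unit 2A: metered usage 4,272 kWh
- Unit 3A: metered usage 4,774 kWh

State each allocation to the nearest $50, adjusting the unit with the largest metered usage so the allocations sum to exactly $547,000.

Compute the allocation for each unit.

Unit PH1: $39,700 | Unit 2A: $239,550 | Unit 3A: $267,750

Sum of metered usage: 9,754.
Raw shares: Unit PH1 708/9,754 × $547,000 = 39,704.33; Unit 2A 4,272/9,754 × $547,000 = 239,571.87; Unit 3A 4,774/9,754 × $547,000 = 267,723.81.
Rounded to nearest $50: Unit PH1 $39,700; Unit 2A $239,550; Unit 3A $267,700. Sum = $546,950.
Difference $547,000 − $546,950 = +$50 applied to largest metered usage (Unit 3A): Unit 3A becomes $267,750.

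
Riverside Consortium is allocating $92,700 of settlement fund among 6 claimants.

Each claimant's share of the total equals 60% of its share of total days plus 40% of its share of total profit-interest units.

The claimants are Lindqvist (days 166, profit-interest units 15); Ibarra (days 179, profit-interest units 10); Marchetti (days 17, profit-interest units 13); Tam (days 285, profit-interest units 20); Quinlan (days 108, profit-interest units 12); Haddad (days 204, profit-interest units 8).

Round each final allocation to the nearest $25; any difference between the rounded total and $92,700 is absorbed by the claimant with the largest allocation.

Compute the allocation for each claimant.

Lindqvist: $16,750; Ibarra: $15,125; Marchetti: $7,175; Tam: $26,050; Quinlan: $11,975; Haddad: $15,625

Totals — days 959, profit-interest units 78.
Composite weights (60% days + 40% profit-interest units): Lindqvist 0.1808; Ibarra 0.1633; Marchetti 0.0773; Tam 0.2809; Quinlan 0.1291; Haddad 0.1687.
Unrounded shares: Lindqvist 16,758.42; Ibarra 15,135.47; Marchetti 7,165.96; Tam 26,037.10; Quinlan 11,968.39; Haddad 15,634.65.
Rounded to nearest $25: Lindqvist $16,750; Ibarra $15,125; Marchetti $7,175; Tam $26,025; Quinlan $11,975; Haddad $15,625. Sum = $92,675.
Difference $92,700 − $92,675 = +$25 applied to largest allocation (Tam): Tam becomes $26,050.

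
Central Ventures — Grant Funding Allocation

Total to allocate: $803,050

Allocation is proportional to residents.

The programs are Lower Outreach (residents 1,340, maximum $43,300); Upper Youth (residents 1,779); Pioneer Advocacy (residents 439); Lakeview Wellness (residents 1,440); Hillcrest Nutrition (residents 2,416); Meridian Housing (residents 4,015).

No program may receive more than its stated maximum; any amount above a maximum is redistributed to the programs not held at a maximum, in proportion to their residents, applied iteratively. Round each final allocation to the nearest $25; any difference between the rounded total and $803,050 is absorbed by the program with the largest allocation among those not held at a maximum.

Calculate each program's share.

Lower Outreach: $43,300 · Upper Youth: $133,975 · Pioneer Advocacy: $33,050 · Lakeview Wellness: $108,450 · Hillcrest Nutrition: $181,925 · Meridian Housing: $302,350

Residents total: 11,429.
Pro-rata shares before constraints: Lower Outreach 94,154.08; Upper Youth 125,000.08; Pioneer Advocacy 30,846.00; Lakeview Wellness 101,180.51; Hillcrest Nutrition 169,758.40; Meridian Housing 282,110.92.
Cap binds for Lower Outreach ($43,300); residual $759,750 reallocated over remaining residents 10,089.
Remaining shares: Upper Youth 133,967.22 → $133,975; Pioneer Advocacy 33,058.80 → $33,050; Lakeview Wellness 108,438.89 → $108,450; Hillcrest Nutrition 181,936.37 → $181,925; Meridian Housing 302,348.72 → $302,350.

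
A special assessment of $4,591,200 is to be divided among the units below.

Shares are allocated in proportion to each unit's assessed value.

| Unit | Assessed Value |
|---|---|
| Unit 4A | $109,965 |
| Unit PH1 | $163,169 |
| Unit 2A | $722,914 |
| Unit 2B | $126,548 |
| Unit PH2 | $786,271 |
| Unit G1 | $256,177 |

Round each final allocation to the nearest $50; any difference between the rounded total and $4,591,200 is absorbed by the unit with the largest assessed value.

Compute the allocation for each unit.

Unit 4A: $233,200 · Unit PH1: $346,000 · Unit 2A: $1,533,000 · Unit 2B: $268,350 · Unit PH2: $1,667,400 · Unit G1: $543,250

Sum of assessed value: 2,165,044.
Unrounded shares: Unit 4A 109,965/2,165,044 × $4,591,200 = 233,192.17; Unit PH1 163,169/2,165,044 × $4,591,200 = 346,016.76; Unit 2A 722,914/2,165,044 × $4,591,200 = 1,533,014.00; Unit 2B 126,548/2,165,044 × $4,591,200 = 268,358.14; Unit PH2 786,271/2,165,044 × $4,591,200 = 1,667,369.08; Unit G1 256,177/2,165,044 × $4,591,200 = 543,249.86.
After rounding ($50): Unit 4A $233,200; Unit PH1 $346,000; Unit 2A $1,533,000; Unit 2B $268,350; Unit PH2 $1,667,350; Unit G1 $543,250. Sum = $4,591,150.
Difference $4,591,200 − $4,591,150 = +$50 applied to largest assessed value (Unit PH2): Unit PH2 becomes $1,667,400.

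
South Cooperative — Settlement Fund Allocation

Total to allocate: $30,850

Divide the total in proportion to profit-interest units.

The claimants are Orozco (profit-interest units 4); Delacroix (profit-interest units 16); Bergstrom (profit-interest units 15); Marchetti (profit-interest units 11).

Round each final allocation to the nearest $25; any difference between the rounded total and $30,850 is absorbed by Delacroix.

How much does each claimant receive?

Combined profit-interest units = 46.
Proportional shares: Orozco 4/46 × $30,850 = 2,682.61; Delacroix 16/46 × $30,850 = 10,730.43; Bergstrom 15/46 × $30,850 = 10,059.78; Marchetti 11/46 × $30,850 = 7,377.17.
Rounded to nearest $25: Orozco $2,675; Delacroix $10,725; Bergstrom $10,050; Marchetti $7,375. Sum = $30,825.
Difference $30,850 − $30,825 = +$25 applied to Delacroix: Delacroix becomes $10,750.

Orozco: $2,675 · Delacroix: $10,750 · Bergstrom: $10,050 · Marchetti: $7,375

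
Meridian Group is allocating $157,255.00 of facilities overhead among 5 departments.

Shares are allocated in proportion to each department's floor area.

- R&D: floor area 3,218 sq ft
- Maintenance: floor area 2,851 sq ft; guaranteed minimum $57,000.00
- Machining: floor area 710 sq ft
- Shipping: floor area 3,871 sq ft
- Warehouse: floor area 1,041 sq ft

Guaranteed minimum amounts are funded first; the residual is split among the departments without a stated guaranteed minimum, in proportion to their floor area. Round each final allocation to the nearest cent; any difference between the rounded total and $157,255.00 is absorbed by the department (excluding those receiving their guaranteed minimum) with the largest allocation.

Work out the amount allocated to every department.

Guaranteed amounts: Maintenance $57,000.00. Residual $100,255.00.
Residual split over remaining floor area 8,840: R&D 36,495.5419 → $36,495.54; Machining 8,052.15498 → $8,052.15; Shipping 43,901.2562 → $43,901.26; Warehouse 11,806.0469 → $11,806.05.

R&D: $36,495.54 · Maintenance: $57,000.00 · Machining: $8,052.15 · Shipping: $43,901.26 · Warehouse: $11,806.05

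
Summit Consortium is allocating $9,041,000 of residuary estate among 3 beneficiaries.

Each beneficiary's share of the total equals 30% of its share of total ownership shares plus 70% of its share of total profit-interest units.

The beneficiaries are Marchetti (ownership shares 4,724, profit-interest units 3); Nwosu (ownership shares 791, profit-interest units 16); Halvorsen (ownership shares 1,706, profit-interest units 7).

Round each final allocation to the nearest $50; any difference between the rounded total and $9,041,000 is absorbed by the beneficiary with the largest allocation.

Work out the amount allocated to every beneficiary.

Marchetti: $2,504,650 | Nwosu: $4,191,650 | Halvorsen: $2,344,700

Totals — ownership shares 7,221, profit-interest units 26.
Combined weights (30% ownership shares + 70% profit-interest units): Marchetti 0.2770; Nwosu 0.4636; Halvorsen 0.2593.
Proportional shares: Marchetti 2,504,629.46; Nwosu 4,191,694.34; Halvorsen 2,344,676.20.
After rounding ($50): Marchetti $2,504,650; Nwosu $4,191,700; Halvorsen $2,344,700. Sum = $9,041,050.
Difference $9,041,000 − $9,041,050 = −$50 applied to largest allocation (Nwosu): Nwosu becomes $4,191,650.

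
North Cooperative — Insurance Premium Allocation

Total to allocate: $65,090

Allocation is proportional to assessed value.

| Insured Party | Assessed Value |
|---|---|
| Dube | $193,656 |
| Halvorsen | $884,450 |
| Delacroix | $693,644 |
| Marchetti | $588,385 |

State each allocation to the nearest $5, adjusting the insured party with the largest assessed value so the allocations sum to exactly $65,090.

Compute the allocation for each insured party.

Dube: $5,340; Halvorsen: $24,395; Delacroix: $19,130; Marchetti: $16,225

Sum of assessed value: 193,656 + 884,450 + 693,644 + 588,385 = 2,360,135.
Raw shares: Dube 5,340.83; Halvorsen 24,392.19; Delacroix 19,129.96; Marchetti 16,227.03.
After rounding ($5): Dube $5,340; Halvorsen $24,390; Delacroix $19,130; Marchetti $16,225. Sum = $65,085.
Difference $65,090 − $65,085 = +$5 applied to largest assessed value (Halvorsen): Halvorsen becomes $24,395.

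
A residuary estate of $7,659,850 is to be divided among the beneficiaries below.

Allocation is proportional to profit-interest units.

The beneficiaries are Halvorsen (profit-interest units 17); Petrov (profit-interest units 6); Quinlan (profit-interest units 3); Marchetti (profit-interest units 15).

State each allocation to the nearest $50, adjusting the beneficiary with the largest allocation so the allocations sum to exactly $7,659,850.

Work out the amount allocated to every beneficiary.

Profit-interest units total: 41.
Unrounded shares: Halvorsen 17/41 × $7,659,850 = 3,176,035.37; Petrov 6/41 × $7,659,850 = 1,120,953.66; Quinlan 3/41 × $7,659,850 = 560,476.83; Marchetti 15/41 × $7,659,850 = 2,802,384.15.
At nearest $50: Halvorsen $3,176,050; Petrov $1,120,950; Quinlan $560,500; Marchetti $2,802,400. Sum = $7,659,900.
Difference $7,659,850 − $7,659,900 = −$50 applied to largest allocation (Halvorsen): Halvorsen becomes $3,176,000.

Halvorsen: $3,176,000 | Petrov: $1,120,950 | Quinlan: $560,500 | Marchetti: $2,802,400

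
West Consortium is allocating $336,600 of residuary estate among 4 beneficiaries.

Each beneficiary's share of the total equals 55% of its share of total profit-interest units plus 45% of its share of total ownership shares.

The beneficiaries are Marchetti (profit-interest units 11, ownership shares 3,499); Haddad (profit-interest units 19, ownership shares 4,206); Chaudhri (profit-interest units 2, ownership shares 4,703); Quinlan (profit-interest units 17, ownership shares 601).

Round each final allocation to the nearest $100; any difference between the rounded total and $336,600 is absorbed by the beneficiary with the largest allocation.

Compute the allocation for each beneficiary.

Marchetti: $82,300 | Haddad: $120,800 | Chaudhri: $62,300 | Quinlan: $71,200

Totals — profit-interest units 49, ownership shares 13,009.
Composite weights (55% profit-interest units + 45% ownership shares): Marchetti 0.2445; Haddad 0.3588; Chaudhri 0.1851; Quinlan 0.2116.
Pro-rata amounts: Marchetti 82,300.32; Haddad 120,757.57; Chaudhri 62,315.60; Quinlan 71,226.51.
After rounding ($100): Marchetti $82,300; Haddad $120,800; Chaudhri $62,300; Quinlan $71,200. Sum = $336,600.
Sum already equals the total — no adjustment.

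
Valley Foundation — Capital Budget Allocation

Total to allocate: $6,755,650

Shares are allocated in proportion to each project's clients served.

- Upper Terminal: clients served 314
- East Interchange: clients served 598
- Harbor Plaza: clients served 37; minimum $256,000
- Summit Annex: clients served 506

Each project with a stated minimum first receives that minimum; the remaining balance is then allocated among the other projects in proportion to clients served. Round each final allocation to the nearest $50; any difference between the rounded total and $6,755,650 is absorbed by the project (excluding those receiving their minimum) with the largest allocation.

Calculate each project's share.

Upper Terminal: $1,439,250 | East Interchange: $2,741,050 | Harbor Plaza: $256,000 | Summit Annex: $2,319,350

Guaranteed amounts: Harbor Plaza $256,000. Residual $6,499,650.
Residual split over remaining clients served 1,418: Upper Terminal 1,439,273.70 → $1,439,250; East Interchange 2,741,037.17 → $2,741,050; Summit Annex 2,319,339.14 → $2,319,350.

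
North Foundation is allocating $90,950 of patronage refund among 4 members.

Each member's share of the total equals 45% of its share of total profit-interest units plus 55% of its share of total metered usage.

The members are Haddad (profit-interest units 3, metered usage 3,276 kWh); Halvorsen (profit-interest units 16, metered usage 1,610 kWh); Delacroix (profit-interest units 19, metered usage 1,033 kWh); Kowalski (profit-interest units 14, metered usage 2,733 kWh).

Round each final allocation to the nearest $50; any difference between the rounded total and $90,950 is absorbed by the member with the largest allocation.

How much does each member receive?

Totals — profit-interest units 52, metered usage 8,652.
Composite weights (45% profit-interest units + 55% metered usage): Haddad 0.2342; Halvorsen 0.2408; Delacroix 0.2301; Kowalski 0.2949.
Raw shares: Haddad 21,301.76; Halvorsen 21,901.47; Delacroix 20,926.68; Kowalski 26,820.09.
After rounding ($50): Haddad $21,300; Halvorsen $21,900; Delacroix $20,950; Kowalski $26,800. Sum = $90,950.
No rounding difference to absorb.

Haddad: $21,300 · Halvorsen: $21,900 · Delacroix: $20,950 · Kowalski: $26,800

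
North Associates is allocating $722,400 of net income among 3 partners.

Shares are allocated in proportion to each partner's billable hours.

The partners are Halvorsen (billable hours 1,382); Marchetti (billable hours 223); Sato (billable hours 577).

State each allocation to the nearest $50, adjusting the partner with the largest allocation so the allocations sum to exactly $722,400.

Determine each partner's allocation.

Halvorsen: $457,500 · Marchetti: $73,850 · Sato: $191,050

Sum of billable hours: 2,182.
Pro-rata amounts: Halvorsen 1,382/2,182 × $722,400 = 457,542.07; Marchetti 223/2,182 × $722,400 = 73,829.15; Sato 577/2,182 × $722,400 = 191,028.78.
After rounding ($50): Halvorsen $457,550; Marchetti $73,850; Sato $191,050. Sum = $722,450.
Difference $722,400 − $722,450 = −$50 applied to largest allocation (Halvorsen): Halvorsen becomes $457,500.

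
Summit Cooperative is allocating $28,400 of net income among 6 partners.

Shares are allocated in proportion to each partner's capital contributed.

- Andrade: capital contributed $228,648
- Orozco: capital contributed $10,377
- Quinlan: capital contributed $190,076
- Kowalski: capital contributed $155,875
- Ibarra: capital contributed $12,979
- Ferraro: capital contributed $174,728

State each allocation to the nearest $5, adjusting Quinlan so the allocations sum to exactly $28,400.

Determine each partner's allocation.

Andrade: $8,405 | Orozco: $380 | Quinlan: $6,990 | Kowalski: $5,730 | Ibarra: $475 | Ferraro: $6,420

Sum of capital contributed: 772,683.
Proportional shares: Andrade 228,648/772,683 × $28,400 = 8,403.97; Orozco 10,377/772,683 × $28,400 = 381.41; Quinlan 190,076/772,683 × $28,400 = 6,986.25; Kowalski 155,875/772,683 × $28,400 = 5,729.19; Ibarra 12,979/772,683 × $28,400 = 477.04; Ferraro 174,728/772,683 × $28,400 = 6,422.14.
At nearest $5: Andrade $8,405; Orozco $380; Quinlan $6,985; Kowalski $5,730; Ibarra $475; Ferraro $6,420. Sum = $28,395.
Difference $28,400 − $28,395 = +$5 applied to Quinlan: Quinlan becomes $6,990.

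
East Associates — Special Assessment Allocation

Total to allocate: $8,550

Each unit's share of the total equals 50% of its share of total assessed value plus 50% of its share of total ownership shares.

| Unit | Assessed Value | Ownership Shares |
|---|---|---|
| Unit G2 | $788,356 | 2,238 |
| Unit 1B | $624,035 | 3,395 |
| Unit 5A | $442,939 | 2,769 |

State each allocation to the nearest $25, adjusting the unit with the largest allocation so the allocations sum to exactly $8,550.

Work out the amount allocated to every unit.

Assessed value total 1,855,330; ownership shares total 8,402.
Blended shares (50% assessed value + 50% ownership shares): Unit G2 0.3456; Unit 1B 0.3702; Unit 5A 0.2842.
Pro-rata amounts: Unit G2 2,955.22; Unit 1B 3,165.29; Unit 5A 2,429.50.
Rounded to nearest $25: Unit G2 $2,950; Unit 1B $3,175; Unit 5A $2,425. Sum = $8,550.
No rounding difference to absorb.

Unit G2: $2,950 | Unit 1B: $3,175 | Unit 5A: $2,425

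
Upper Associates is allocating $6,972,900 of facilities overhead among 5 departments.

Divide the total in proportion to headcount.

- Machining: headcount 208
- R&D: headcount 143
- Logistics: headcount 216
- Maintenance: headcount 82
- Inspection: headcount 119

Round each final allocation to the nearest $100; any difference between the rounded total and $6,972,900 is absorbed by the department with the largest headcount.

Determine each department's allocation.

Machining: $1,888,500; R&D: $1,298,300; Logistics: $1,961,200; Maintenance: $744,500; Inspection: $1,080,400

Combined headcount = 768.
Proportional shares: Machining 208/768 × $6,972,900 = 1,888,493.75; R&D 143/768 × $6,972,900 = 1,298,339.45; Logistics 216/768 × $6,972,900 = 1,961,128.12; Maintenance 82/768 × $6,972,900 = 744,502.34; Inspection 119/768 × $6,972,900 = 1,080,436.33.
After rounding ($100): Machining $1,888,500; R&D $1,298,300; Logistics $1,961,100; Maintenance $744,500; Inspection $1,080,400. Sum = $6,972,800.
Difference $6,972,900 − $6,972,800 = +$100 applied to largest headcount (Logistics): Logistics becomes $1,961,200.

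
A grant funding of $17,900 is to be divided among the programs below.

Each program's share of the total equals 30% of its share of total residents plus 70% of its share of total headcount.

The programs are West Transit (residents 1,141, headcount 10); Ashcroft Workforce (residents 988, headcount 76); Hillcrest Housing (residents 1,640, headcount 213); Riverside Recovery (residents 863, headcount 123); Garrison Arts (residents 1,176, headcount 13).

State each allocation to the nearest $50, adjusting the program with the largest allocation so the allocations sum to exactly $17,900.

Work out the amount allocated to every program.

West Transit: $1,350 · Ashcroft Workforce: $3,100 · Hillcrest Housing: $7,650 · Riverside Recovery: $4,350 · Garrison Arts: $1,450

Totals — residents 5,808, headcount 435.
Composite weights (30% residents + 70% headcount): West Transit 0.0750; Ashcroft Workforce 0.1733; Hillcrest Housing 0.4275; Riverside Recovery 0.2425; Garrison Arts 0.0817.
Raw shares: West Transit 1,343.00; Ashcroft Workforce 3,102.64; Hillcrest Housing 7,651.70; Riverside Recovery 4,340.88; Garrison Arts 1,461.77.
At nearest $50: West Transit $1,350; Ashcroft Workforce $3,100; Hillcrest Housing $7,650; Riverside Recovery $4,350; Garrison Arts $1,450. Sum = $17,900.
Sum already equals the total — no adjustment.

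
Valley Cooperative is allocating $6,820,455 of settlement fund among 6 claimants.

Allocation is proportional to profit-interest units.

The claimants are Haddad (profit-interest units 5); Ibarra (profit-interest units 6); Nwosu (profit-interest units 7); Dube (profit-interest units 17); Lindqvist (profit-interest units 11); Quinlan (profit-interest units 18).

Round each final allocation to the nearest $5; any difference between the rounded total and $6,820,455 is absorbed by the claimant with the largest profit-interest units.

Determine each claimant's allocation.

Combined profit-interest units = 64.
Proportional shares: Haddad 5/64 × $6,820,455 = 532,848.05; Ibarra 6/64 × $6,820,455 = 639,417.66; Nwosu 7/64 × $6,820,455 = 745,987.27; Dube 17/64 × $6,820,455 = 1,811,683.36; Lindqvist 11/64 × $6,820,455 = 1,172,265.70; Quinlan 18/64 × $6,820,455 = 1,918,252.97.
After rounding ($5): Haddad $532,850; Ibarra $639,420; Nwosu $745,985; Dube $1,811,685; Lindqvist $1,172,265; Quinlan $1,918,255. Sum = $6,820,460.
Difference $6,820,455 − $6,820,460 = −$5 applied to largest profit-interest units (Quinlan): Quinlan becomes $1,918,250.

Haddad: $532,850 · Ibarra: $639,420 · Nwosu: $745,985 · Dube: $1,811,685 · Lindqvist: $1,172,265 · Quinlan: $1,918,250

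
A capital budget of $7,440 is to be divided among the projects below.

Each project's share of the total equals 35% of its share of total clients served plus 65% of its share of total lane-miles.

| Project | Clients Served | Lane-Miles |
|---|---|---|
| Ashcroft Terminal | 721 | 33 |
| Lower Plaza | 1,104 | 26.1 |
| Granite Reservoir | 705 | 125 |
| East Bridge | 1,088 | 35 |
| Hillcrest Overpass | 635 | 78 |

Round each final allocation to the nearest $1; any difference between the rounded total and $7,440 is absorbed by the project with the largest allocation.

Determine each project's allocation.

Totals — clients served 4,253, lane-miles 297.1.
Blended shares (35% clients served + 65% lane-miles): Ashcroft Terminal 0.1315; Lower Plaza 0.1480; Granite Reservoir 0.3315; East Bridge 0.1661; Hillcrest Overpass 0.2229.
Unrounded shares: Ashcroft Terminal 978.60; Lower Plaza 1,100.79; Granite Reservoir 2,466.32; East Bridge 1,235.86; Hillcrest Overpass 1,658.43.
At nearest $1: Ashcroft Terminal $979; Lower Plaza $1,101; Granite Reservoir $2,466; East Bridge $1,236; Hillcrest Overpass $1,658. Sum = $7,440.
Rounded total matches; no reconciliation needed.

Ashcroft Terminal: $979 | Lower Plaza: $1,101 | Granite Reservoir: $2,466 | East Bridge: $1,236 | Hillcrest Overpass: $1,658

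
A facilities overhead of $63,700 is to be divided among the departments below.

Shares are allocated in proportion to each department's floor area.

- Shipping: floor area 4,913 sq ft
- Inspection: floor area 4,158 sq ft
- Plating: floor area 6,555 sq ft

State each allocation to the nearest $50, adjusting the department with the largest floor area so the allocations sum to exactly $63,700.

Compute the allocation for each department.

Shipping: $20,050 | Inspection: $16,950 | Plating: $26,700

Combined floor area = 4,913 + 4,158 + 6,555 = 15,626.
Raw shares: Shipping 20,028.04; Inspection 16,950.25; Plating 26,721.71.
At nearest $50: Shipping $20,050; Inspection $16,950; Plating $26,700. Sum = $63,700.
No rounding difference to absorb.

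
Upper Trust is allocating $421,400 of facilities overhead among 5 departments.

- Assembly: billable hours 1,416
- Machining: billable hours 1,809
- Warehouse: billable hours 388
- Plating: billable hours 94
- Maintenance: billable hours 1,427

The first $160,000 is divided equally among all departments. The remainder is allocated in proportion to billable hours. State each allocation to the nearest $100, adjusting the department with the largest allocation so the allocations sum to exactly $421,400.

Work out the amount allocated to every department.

Equal tier: $160,000 ÷ 5 = $32,000 apiece.
Remainder $261,400 by billable hours (total 5,134): Assembly 72,096.30 → $72,100; Machining 92,106.08 → $92,100; Warehouse 19,755.20 → $19,800; Plating 4,786.05 → $4,800; Maintenance 72,656.37 → $72,700.
Rounding difference −$100 on remainder applied to Machining.
Totals: Assembly $32,000 + $72,100 = $104,100; Machining $32,000 + $92,000 = $124,000; Warehouse $32,000 + $19,800 = $51,800; Plating $32,000 + $4,800 = $36,800; Maintenance $32,000 + $72,700 = $104,700.

Assembly: $104,100 | Machining: $124,000 | Warehouse: $51,800 | Plating: $36,800 | Maintenance: $104,700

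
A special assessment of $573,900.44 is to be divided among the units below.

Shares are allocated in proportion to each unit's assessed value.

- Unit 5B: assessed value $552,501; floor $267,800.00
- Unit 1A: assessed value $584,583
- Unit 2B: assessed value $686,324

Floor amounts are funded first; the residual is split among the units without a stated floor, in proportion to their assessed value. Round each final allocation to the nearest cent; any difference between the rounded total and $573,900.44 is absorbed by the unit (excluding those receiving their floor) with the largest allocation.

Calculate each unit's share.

Unit 5B: $267,800.00; Unit 1A: $140,797.96; Unit 2B: $165,302.48

Guaranteed amounts: Unit 5B $267,800.00. Remaining pool $306,100.44.
Remaining pool split over remaining assessed value 1,270,907: Unit 1A 140,797.9604 → $140,797.96; Unit 2B 165,302.4796 → $165,302.48.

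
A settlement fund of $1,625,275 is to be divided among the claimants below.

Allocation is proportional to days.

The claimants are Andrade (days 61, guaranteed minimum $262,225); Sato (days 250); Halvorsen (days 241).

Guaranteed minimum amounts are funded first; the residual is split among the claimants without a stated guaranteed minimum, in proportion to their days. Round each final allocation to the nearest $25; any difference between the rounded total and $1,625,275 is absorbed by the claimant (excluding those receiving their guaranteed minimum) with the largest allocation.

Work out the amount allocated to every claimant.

Andrade: $262,225 · Sato: $694,025 · Halvorsen: $669,025

Minimums first: Andrade $262,225. Residual $1,363,050.
Residual split over remaining days 491: Sato 694,017.31 → $694,025; Halvorsen 669,032.69 → $669,025.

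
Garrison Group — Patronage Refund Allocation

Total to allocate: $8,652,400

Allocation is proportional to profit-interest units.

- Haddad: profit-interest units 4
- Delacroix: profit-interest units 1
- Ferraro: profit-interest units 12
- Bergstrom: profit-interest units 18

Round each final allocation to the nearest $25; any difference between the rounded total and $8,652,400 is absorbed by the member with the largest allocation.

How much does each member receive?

Sum of profit-interest units: 35.
Pro-rata amounts: Haddad 4/35 × $8,652,400 = 988,845.71; Delacroix 1/35 × $8,652,400 = 247,211.43; Ferraro 12/35 × $8,652,400 = 2,966,537.14; Bergstrom 18/35 × $8,652,400 = 4,449,805.71.
After rounding ($25): Haddad $988,850; Delacroix $247,200; Ferraro $2,966,525; Bergstrom $4,449,800. Sum = $8,652,375.
Difference $8,652,400 − $8,652,375 = +$25 applied to largest allocation (Bergstrom): Bergstrom becomes $4,449,825.

Haddad: $988,850; Delacroix: $247,200; Ferraro: $2,966,525; Bergstrom: $4,449,825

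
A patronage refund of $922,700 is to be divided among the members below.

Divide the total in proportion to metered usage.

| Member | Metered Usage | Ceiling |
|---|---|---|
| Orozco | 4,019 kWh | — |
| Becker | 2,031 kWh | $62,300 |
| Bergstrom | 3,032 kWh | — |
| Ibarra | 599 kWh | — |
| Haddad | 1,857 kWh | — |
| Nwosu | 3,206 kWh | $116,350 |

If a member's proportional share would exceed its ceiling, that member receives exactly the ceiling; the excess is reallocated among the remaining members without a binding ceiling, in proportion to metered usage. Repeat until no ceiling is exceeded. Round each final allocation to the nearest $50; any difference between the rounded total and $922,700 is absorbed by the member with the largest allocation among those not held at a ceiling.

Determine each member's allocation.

Total metered usage = 14,744.
Unconstrained shares: Orozco 251,514.60; Becker 127,102.80; Bergstrom 189,746.77; Ibarra 37,486.25; Haddad 116,213.64; Nwosu 200,635.93.
Capped: Becker ($62,300), Nwosu ($116,350); residual $744,050 reallocated over remaining metered usage 9,507.
Redistributed shares: Orozco 314,540.54 → $314,550; Bergstrom 237,294.58 → $237,300; Ibarra 46,879.77 → $46,900; Haddad 145,335.11 → $145,350.
Rounding difference −$50 applied to Orozco → $314,500.

Orozco: $314,500 | Becker: $62,300 | Bergstrom: $237,300 | Ibarra: $46,900 | Haddad: $145,350 | Nwosu: $116,350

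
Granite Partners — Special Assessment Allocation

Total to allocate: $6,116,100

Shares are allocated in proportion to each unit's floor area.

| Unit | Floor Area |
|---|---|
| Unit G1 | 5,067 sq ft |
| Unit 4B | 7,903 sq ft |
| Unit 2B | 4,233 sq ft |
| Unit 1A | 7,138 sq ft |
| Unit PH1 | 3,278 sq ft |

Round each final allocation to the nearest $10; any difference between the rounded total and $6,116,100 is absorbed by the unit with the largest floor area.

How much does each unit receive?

Unit G1: $1,122,060; Unit 4B: $1,750,080; Unit 2B: $937,380; Unit 1A: $1,580,680; Unit PH1: $725,900

Floor area total: 5,067 + 7,903 + 4,233 + 7,138 + 3,278 = 27,619.
Proportional shares: Unit G1 1,122,063.75; Unit 4B 1,750,082.85; Unit 2B 937,378.30; Unit 1A 1,580,677.14; Unit PH1 725,897.96.
After rounding ($10): Unit G1 $1,122,060; Unit 4B $1,750,080; Unit 2B $937,380; Unit 1A $1,580,680; Unit PH1 $725,900. Sum = $6,116,100.
No rounding difference to absorb.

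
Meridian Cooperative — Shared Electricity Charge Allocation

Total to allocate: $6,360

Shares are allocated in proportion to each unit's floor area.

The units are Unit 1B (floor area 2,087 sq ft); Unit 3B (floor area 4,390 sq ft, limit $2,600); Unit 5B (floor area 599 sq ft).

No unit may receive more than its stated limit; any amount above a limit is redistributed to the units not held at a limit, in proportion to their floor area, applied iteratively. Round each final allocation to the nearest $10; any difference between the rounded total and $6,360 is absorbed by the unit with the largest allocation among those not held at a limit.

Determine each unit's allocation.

Total floor area = 7,076.
Unconstrained shares: Unit 1B 1,875.82; Unit 3B 3,945.79; Unit 5B 538.39.
Held at cap: Unit 3B ($2,600); balance $3,760 reallocated over remaining floor area 2,686.
Redistributed shares: Unit 1B 2,921.49 → $2,920; Unit 5B 838.51 → $840.

Unit 1B: $2,920; Unit 3B: $2,600; Unit 5B: $840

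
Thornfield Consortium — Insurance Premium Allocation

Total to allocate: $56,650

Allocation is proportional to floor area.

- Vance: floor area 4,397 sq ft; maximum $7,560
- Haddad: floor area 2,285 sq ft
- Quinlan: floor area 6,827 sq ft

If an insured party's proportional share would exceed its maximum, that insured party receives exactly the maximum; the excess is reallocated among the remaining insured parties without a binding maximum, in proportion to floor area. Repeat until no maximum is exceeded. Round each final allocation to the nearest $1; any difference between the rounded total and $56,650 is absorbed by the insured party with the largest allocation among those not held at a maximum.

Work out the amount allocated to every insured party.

Vance: $7,560 | Haddad: $12,310 | Quinlan: $36,780

Combined floor area = 13,509.
Proportional shares (ignoring caps): Vance 18,438.82; Haddad 9,582.15; Quinlan 28,629.03.
Cap binds for Vance ($7,560); balance $49,090 reallocated over remaining floor area 9,112.
Shares after redistribution: Haddad 12,310.21 → $12,310; Quinlan 36,779.79 → $36,780.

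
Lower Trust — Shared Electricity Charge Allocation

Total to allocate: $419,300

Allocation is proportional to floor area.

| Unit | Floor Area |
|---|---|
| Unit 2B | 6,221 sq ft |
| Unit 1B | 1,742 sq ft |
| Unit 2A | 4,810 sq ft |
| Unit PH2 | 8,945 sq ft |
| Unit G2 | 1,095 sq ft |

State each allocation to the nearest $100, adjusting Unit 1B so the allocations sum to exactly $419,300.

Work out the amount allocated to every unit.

Combined floor area = 22,813.
Pro-rata amounts: Unit 2B 6,221/22,813 × $419,300 = 114,341.18; Unit 1B 1,742/22,813 × $419,300 = 32,017.74; Unit 2A 4,810/22,813 × $419,300 = 88,407.18; Unit PH2 8,945/22,813 × $419,300 = 164,407.95; Unit G2 1,095/22,813 × $419,300 = 20,125.96.
At nearest $100: Unit 2B $114,300; Unit 1B $32,000; Unit 2A $88,400; Unit PH2 $164,400; Unit G2 $20,100. Sum = $419,200.
Difference $419,300 − $419,200 = +$100 applied to Unit 1B: Unit 1B becomes $32,100.

Unit 2B: $114,300; Unit 1B: $32,100; Unit 2A: $88,400; Unit PH2: $164,400; Unit G2: $20,100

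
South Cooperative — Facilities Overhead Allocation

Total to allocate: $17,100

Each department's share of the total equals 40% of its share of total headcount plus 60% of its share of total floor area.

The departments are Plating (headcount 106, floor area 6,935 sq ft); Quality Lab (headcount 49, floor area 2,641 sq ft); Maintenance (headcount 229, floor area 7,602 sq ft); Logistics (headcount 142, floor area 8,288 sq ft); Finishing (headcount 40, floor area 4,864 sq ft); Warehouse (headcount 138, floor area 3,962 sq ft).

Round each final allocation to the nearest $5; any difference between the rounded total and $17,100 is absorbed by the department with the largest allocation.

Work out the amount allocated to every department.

Plating: $3,105; Quality Lab: $1,265; Maintenance: $4,500; Logistics: $3,860; Finishing: $1,845; Warehouse: $2,525

Headcount total 704; floor area total 34,292.
Combined weights (40% headcount + 60% floor area): Plating 0.1816; Quality Lab 0.0740; Maintenance 0.2631; Logistics 0.2257; Finishing 0.1078; Warehouse 0.1477.
Proportional shares: Plating 3,104.80; Quality Lab 1,266.25; Maintenance 4,499.42; Logistics 3,859.39; Finishing 1,843.92; Warehouse 2,526.21.
Rounded to nearest $5: Plating $3,105; Quality Lab $1,265; Maintenance $4,500; Logistics $3,860; Finishing $1,845; Warehouse $2,525. Sum = $17,100.
No rounding difference to absorb.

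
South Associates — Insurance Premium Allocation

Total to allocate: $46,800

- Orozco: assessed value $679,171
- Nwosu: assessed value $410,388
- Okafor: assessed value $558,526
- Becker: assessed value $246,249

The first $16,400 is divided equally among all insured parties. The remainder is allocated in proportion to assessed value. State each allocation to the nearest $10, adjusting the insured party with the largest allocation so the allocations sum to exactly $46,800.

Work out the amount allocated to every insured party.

Orozco: $15,000 | Nwosu: $10,690 | Okafor: $13,060 | Becker: $8,050

Equal tier: $16,400 ÷ 4 = $4,100 apiece.
Remainder $30,400 by assessed value (total 1,894,334): Orozco 10,899.24 → $10,900; Nwosu 6,585.85 → $6,590; Okafor 8,963.15 → $8,960; Becker 3,951.77 → $3,950.
Totals: Orozco $4,100 + $10,900 = $15,000; Nwosu $4,100 + $6,590 = $10,690; Okafor $4,100 + $8,960 = $13,060; Becker $4,100 + $3,950 = $8,050.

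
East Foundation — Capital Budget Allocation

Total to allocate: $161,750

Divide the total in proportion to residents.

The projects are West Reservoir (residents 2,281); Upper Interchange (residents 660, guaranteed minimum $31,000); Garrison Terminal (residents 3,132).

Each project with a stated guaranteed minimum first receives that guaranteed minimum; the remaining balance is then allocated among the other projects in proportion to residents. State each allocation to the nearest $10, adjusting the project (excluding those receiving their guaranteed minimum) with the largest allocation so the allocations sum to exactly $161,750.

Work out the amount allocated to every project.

Minimums first: Upper Interchange $31,000. Residual $130,750.
Residual split over remaining residents 5,413: West Reservoir 55,097.13 → $55,100; Garrison Terminal 75,652.87 → $75,650.

West Reservoir: $55,100; Upper Interchange: $31,000; Garrison Terminal: $75,650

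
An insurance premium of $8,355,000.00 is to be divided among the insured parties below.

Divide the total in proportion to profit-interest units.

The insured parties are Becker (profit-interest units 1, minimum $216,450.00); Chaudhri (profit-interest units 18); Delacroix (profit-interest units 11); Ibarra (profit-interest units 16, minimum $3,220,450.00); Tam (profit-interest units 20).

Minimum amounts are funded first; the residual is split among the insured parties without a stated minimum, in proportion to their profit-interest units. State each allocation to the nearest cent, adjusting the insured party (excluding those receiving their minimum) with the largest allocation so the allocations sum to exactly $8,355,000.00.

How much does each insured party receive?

Becker: $216,450.00; Chaudhri: $1,806,648.98; Delacroix: $1,104,063.27; Ibarra: $3,220,450.00; Tam: $2,007,387.75

Guaranteed amounts: Becker $216,450.00; Ibarra $3,220,450.00. Balance $4,918,100.00.
Balance split over remaining profit-interest units 49: Chaudhri 1,806,648.9796 → $1,806,648.98; Delacroix 1,104,063.2653 → $1,104,063.27; Tam 2,007,387.7551 → $2,007,387.76.
Rounding difference −$0.01 applied to Tam → $2,007,387.75.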